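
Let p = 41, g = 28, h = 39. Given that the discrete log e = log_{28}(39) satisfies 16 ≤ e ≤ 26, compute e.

26

Compute 28^16 mod 41 = 18, then multiply by 28 repeatedly:
  28^16=18  28^17=12  28^18=8  28^19=19  28^20=40
  28^21=13  28^22=36  28^23=24  28^24=16  28^25=38
  28^26=39
Found 39 at exponent 26.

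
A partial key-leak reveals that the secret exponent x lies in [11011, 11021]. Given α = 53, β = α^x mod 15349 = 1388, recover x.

Compute 53^11011 mod 15349 = 656, then multiply by 53 repeatedly:
  53^11011=656  53^11012=4070  53^11013=824  53^11014=12974  53^11015=12266
  53^11016=5440  53^11017=12038  53^11018=8705  53^11019=895  53^11020=1388
Found 1388 at exponent 11020.

11020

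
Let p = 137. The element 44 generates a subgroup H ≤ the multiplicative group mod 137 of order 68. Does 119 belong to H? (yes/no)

119 ∈ ⟨44⟩ iff 119^68 ≡ 1 (mod 137), since |⟨44⟩| = 68.
119^68 mod 137 = 1.
Since 1 = 1, 119 lies in the subgroup.

yes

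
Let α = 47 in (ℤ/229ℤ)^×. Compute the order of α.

The order of 47 must divide p − 1 = 228 = 2^2 · 3 · 19.
Divisors: 1, 2, 3, 4, 6, 12, 19, 38, 57, 76, 114, 228.
Check each in increasing order: 47^1 ≡ 47;  47^2 ≡ 148;  47^3 ≡ 86;  47^4 ≡ 149;  47^6 ≡ 68;  47^12 ≡ 44;  47^19 ≡ 18;  47^38 ≡ 95;  47^57 ≡ 107;  47^76 ≡ 94;  47^114 ≡ 228;  47^228 ≡ 1.
Smallest exponent giving 1 is 228.

228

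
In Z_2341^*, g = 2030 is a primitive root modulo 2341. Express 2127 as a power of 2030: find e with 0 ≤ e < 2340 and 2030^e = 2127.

2190

Baby-step giant-step with m = ceil(sqrt(2340)) = 49.
Baby table (2030^j mod 2341 for j=0..48):
  0:1  1:2030  2:740  3:1619  4:2147  5:1809  6:1582  7:1949
  8:180  9:204  10:2104  11:1136  12:195  13:221  14:1499  15:2011
  16:1967  17:1605  18:1819  19:813  20:2326  21:2324  22:605  23:1466
  24:569  25:957  26:2021  27:1198  28:1982  29:1622  30:1214  31:1688
  32:1757  33:1367  34:925  35:268  36:928  37:1676  38:807  39:1851
  40:225  41:255  42:289  43:1420  44:829  45:2032  46:118  47:758
  48:703
Giant step factor: 2030^(-49) ≡ 257 (mod 2341).
Scan 2127·257^i mod 2341 for i = 0, 1, …:
  i=0: 2127   i=1: 1186   i=2: 472   i=3: 1913
  i=4: 31   i=5: 944   i=6: 1485   i=7: 62
  i=8: 1888   i=9: 629     …   i=43: 1124
  i=44: 925
Match at i=44, j=34: e = 44·49 + 34 = 2190.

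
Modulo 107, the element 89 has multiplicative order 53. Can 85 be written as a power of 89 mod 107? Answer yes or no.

85 ∈ ⟨89⟩ iff 85^53 ≡ 1 (mod 107), since |⟨89⟩| = 53.
85^53 mod 107 = 1.
Since 1 = 1, 85 lies in the subgroup.

yes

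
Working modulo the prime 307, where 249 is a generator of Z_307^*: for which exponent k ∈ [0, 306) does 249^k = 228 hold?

177

Baby-step giant-step with m = ceil(sqrt(306)) = 18.
Baby table (249^j mod 307 for j=0..17):
  0:1  1:249  2:294  3:140  4:169  5:22  6:259  7:21
  8:10  9:34  10:177  11:172  12:155  13:220  14:134  15:210
  16:100  17:33
Giant step factor: 249^(-18) ≡ 81 (mod 307).
Scan 228·81^i mod 307 for i = 0, 1, …:
  i=0: 228   i=1: 48   i=2: 204   i=3: 253
  i=4: 231   i=5: 291   i=6: 239   i=7: 18
  i=8: 230   i=9: 210
Match at i=9, j=15: k = 9·18 + 15 = 177.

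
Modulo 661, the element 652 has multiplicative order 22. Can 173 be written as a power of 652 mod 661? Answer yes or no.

no

⟨652⟩ has order 22; its elements mod 661 are {1, 3, 9, 27, 49, 68, 81, 147, 204, 220, 243, 418, 441, 457, 514, 580, 593, 612, 634, 652, 658, 660}.
173 is not in this set.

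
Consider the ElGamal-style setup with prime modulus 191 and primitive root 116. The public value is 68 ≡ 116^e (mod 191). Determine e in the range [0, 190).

Baby-step giant-step with m = ceil(sqrt(190)) = 14.
Baby table (116^j mod 191 for j=0..13):
  0:1  1:116  2:86  3:44  4:138  5:155  6:26  7:151
  8:135  9:189  10:150  11:19  12:103  13:106
Giant step factor: 116^(-14) ≡ 130 (mod 191).
Scan 68·130^i mod 191 for i = 0, 1, …:
  i=0: 68   i=1: 54   i=2: 144   i=3: 2
  i=4: 69   i=5: 184   i=6: 45   i=7: 120
  i=8: 129   i=9: 153   i=10: 26
Match at i=10, j=6: e = 10·14 + 6 = 146.

146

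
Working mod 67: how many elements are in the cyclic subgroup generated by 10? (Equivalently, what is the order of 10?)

33

The order of 10 must divide p − 1 = 66 = 2 · 3 · 11.
Divisors: 1, 2, 3, 6, 11, 22, 33, 66.
Check each in increasing order: 10^1 ≡ 10;  10^2 ≡ 33;  10^3 ≡ 62;  10^6 ≡ 25;  10^11 ≡ 29;  10^22 ≡ 37;  10^33 ≡ 1.
Smallest exponent giving 1 is 33.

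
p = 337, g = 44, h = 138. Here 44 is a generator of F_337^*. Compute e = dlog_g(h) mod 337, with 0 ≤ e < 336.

Baby-step giant-step with m = ceil(sqrt(336)) = 19.
Baby table (44^j mod 337 for j=0..18):
  0:1  1:44  2:251  3:260  4:319  5:219  6:200  7:38
  8:324  9:102  10:107  11:327  12:234  13:186  14:96  15:180
  16:169  17:22  18:294
Giant step factor: 44^(-19) ≡ 70 (mod 337).
Scan 138·70^i mod 337 for i = 0, 1, …:
  i=0: 138   i=1: 224   i=2: 178   i=3: 328
  i=4: 44
Match at i=4, j=1: e = 4·19 + 1 = 77.

77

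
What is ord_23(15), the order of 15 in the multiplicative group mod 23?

The order of 15 must divide p − 1 = 22 = 2 · 11.
Divisors: 1, 2, 11, 22.
Check each in increasing order: 15^1 ≡ 15;  15^2 ≡ 18;  15^11 ≡ 22;  15^22 ≡ 1.
Smallest exponent giving 1 is 22.

22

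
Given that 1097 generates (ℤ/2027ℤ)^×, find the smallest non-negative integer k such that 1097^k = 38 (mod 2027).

Baby-step giant-step with m = ceil(sqrt(2026)) = 46.
Baby table (1097^j mod 2027 for j=0..45):
  0:1  1:1097  2:1398  3:1194  4:376  5:991  6:655  7:977
  8:1513  9:1675  10:1013  11:465  12:1328  13:1430  14:1839  15:518
  16:686  17:525  18:257  19:176  20:507  21:781  22:1363  23:1312
  24:94  25:1768  26:1684  27:751  28:885  29:1939  30:760  31:623
  32:332  33:1371  34:1980  35:1143  36:1185  37:638  38:571  39:44
  40:1647  41:702  42:1861  43:328  44:1037  45:442
Giant step factor: 1097^(-46) ≡ 130 (mod 2027).
Scan 38·130^i mod 2027 for i = 0, 1, …:
  i=0: 38   i=1: 886   i=2: 1668   i=3: 1978
  i=4: 1738   i=5: 943   i=6: 970   i=7: 426
  i=8: 651   i=9: 1523   i=10: 1371
Match at i=10, j=33: k = 10·46 + 33 = 493.

493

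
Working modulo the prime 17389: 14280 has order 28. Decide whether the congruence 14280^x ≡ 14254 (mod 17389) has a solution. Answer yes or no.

no

14254 ∈ ⟨14280⟩ iff 14254^28 ≡ 1 (mod 17389), since |⟨14280⟩| = 28.
14254^28 mod 17389 = 3972.
Since 3972 ≠ 1, 14254 does not lie in the subgroup.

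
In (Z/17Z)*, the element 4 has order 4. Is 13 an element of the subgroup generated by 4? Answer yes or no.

yes

⟨4⟩ has order 4; its elements mod 17 are {1, 4, 13, 16}.
13 is in this set.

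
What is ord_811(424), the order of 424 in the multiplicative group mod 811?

The order of 424 must divide p − 1 = 810 = 2 · 3^4 · 5.
Divisors: 1, 2, 3, 5, 6, 9, 10, 15, 18, 27, 30, 45, 54, 81, 90, 135, 162, 270, 405, 810.
Check each in increasing order: 424^1 ≡ 424;  424^2 ≡ 545;  424^3 ≡ 756;  424^5 ≡ 32;  424^6 ≡ 592;  424^9 ≡ 691;  424^10 ≡ 213;  424^15 ≡ 328;  424^18 ≡ 613;  424^27 ≡ 241;  424^30 ≡ 532;  424^45 ≡ 131;  424^54 ≡ 500;  424^81 ≡ 472;  424^90 ≡ 130;  424^135 ≡ 810;  424^162 ≡ 570;  424^270 ≡ 1.
Smallest exponent giving 1 is 270.

270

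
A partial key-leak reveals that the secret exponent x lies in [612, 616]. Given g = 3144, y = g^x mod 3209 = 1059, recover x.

Compute 3144^612 mod 3209 = 1761, then multiply by 3144 repeatedly:
  3144^612=1761  3144^613=1059
Found 1059 at exponent 613.

613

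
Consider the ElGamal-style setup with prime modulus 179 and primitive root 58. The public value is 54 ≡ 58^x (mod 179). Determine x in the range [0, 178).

85

Baby-step giant-step with m = ceil(sqrt(178)) = 14.
Baby table (58^j mod 179 for j=0..13):
  0:1  1:58  2:142  3:2  4:116  5:105  6:4  7:53
  8:31  9:8  10:106  11:62  12:16  13:33
Giant step factor: 58^(-14) ≡ 13 (mod 179).
Scan 54·13^i mod 179 for i = 0, 1, …:
  i=0: 54   i=1: 165   i=2: 176   i=3: 140
  i=4: 30   i=5: 32   i=6: 58
Match at i=6, j=1: x = 6·14 + 1 = 85.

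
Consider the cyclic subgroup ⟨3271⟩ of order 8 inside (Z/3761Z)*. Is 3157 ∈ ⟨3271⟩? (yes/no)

yes

3157 ∈ ⟨3271⟩ iff 3157^8 ≡ 1 (mod 3761), since |⟨3271⟩| = 8.
3157^8 mod 3761 = 1.
Since 1 = 1, 3157 lies in the subgroup.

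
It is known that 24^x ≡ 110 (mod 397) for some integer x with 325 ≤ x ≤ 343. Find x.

336

Compute 24^325 mod 397 = 245, then multiply by 24 repeatedly:
  24^325=245  24^326=322  24^327=185  24^328=73  24^329=164
  24^330=363  24^331=375  24^332=266  24^333=32  24^334=371
  24^335=170  24^336=110
Found 110 at exponent 336.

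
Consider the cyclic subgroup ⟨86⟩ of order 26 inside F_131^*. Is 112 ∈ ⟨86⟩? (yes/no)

yes

112 ∈ ⟨86⟩ iff 112^26 ≡ 1 (mod 131), since |⟨86⟩| = 26.
112^26 mod 131 = 1.
Since 1 = 1, 112 lies in the subgroup.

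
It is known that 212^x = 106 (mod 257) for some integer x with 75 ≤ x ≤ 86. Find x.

81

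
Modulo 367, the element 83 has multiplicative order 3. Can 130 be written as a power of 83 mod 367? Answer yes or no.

no

130 ∈ ⟨83⟩ iff 130^3 ≡ 1 (mod 367), since |⟨83⟩| = 3.
130^3 mod 367 = 138.
Since 138 ≠ 1, 130 does not lie in the subgroup.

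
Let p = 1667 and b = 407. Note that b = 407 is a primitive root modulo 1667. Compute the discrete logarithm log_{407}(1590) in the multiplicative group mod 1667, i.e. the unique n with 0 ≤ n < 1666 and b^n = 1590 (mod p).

304

Baby-step giant-step with m = ceil(sqrt(1666)) = 41.
Baby table (407^j mod 1667 for j=0..40):
  0:1  1:407  2:616  3:662  4:1047  5:1044  6:1490  7:1309
  8:990  9:1183  10:1385  11:249  12:1323  13:20  14:1472  15:651
  16:1571  17:936  18:876  19:1461  20:1175  21:1463  22:322  23:1028
  24:1646  25:1455  26:400  27:1101  28:1351  29:1414  30:383  31:850
  32:881  33:162  34:921  35:1439  36:556  37:1247  38:761  39:1332
  40:349
Giant step factor: 407^(-41) ≡ 982 (mod 1667).
Scan 1590·982^i mod 1667 for i = 0, 1, …:
  i=0: 1590   i=1: 1068   i=2: 233   i=3: 427
  i=4: 897   i=5: 678   i=6: 663   i=7: 936
Match at i=7, j=17: n = 7·41 + 17 = 304.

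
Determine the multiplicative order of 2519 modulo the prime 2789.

1394

The order of 2519 must divide p − 1 = 2788 = 2^2 · 17 · 41.
Divisors: 1, 2, 4, 17, 34, 41, 68, 82, 164, 697, 1394, 2788.
Check each in increasing order: 2519^1 ≡ 2519;  2519^2 ≡ 386;  2519^4 ≡ 1179;  2519^17 ≡ 1899;  2519^34 ≡ 24;  2519^41 ≡ 1388;  2519^68 ≡ 576;  2519^82 ≡ 2134;  2519^164 ≡ 2308;  2519^697 ≡ 2788;  2519^1394 ≡ 1.
Smallest exponent giving 1 is 1394.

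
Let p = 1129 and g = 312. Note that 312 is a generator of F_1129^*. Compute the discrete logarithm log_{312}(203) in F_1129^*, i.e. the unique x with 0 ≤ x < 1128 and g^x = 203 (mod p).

1061

Baby-step giant-step with m = ceil(sqrt(1128)) = 34.
Baby table (312^j mod 1129 for j=0..33):
  0:1  1:312  2:250  3:99  4:405  5:1041  6:769  7:580
  8:320  9:488  10:970  11:68  12:894  13:65  14:1087  15:444
  16:790  17:358  18:1054  19:309  20:443  21:478  22:108  23:955
  24:1033  25:531  26:838  27:657  28:635  29:545  30:690  31:770
  32:892  33:570
Giant step factor: 312^(-34) ≡ 552 (mod 1129).
Scan 203·552^i mod 1129 for i = 0, 1, …:
  i=0: 203   i=1: 285   i=2: 389   i=3: 218
  i=4: 662   i=5: 757   i=6: 134   i=7: 583
  i=8: 51   i=9: 1056     …   i=30: 631
  i=31: 580
Match at i=31, j=7: x = 31·34 + 7 = 1061.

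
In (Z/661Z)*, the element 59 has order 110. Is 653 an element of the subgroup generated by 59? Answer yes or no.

653 ∈ ⟨59⟩ iff 653^110 ≡ 1 (mod 661), since |⟨59⟩| = 110.
653^110 mod 661 = 660.
Since 660 ≠ 1, 653 does not lie in the subgroup.

no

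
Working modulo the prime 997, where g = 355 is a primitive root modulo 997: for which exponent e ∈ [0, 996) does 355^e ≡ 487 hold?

463

Baby-step giant-step with m = ceil(sqrt(996)) = 32.
Baby table (355^j mod 997 for j=0..31):
  0:1  1:355  2:403  3:494  4:895  5:679  6:768  7:459
  8:434  9:532  10:427  11:41  12:597  13:571  14:314  15:803
  16:920  17:581  18:873  19:845  20:875  21:558  22:684  23:549
  24:480  25:910  26:22  27:831  28:890  29:898  30:747  31:980
Giant step factor: 355^(-32) ≡ 696 (mod 997).
Scan 487·696^i mod 997 for i = 0, 1, …:
  i=0: 487   i=1: 969   i=2: 452   i=3: 537
  i=4: 874   i=5: 134   i=6: 543   i=7: 65
  i=8: 375   i=9: 783     …   i=13: 312
  i=14: 803
Match at i=14, j=15: e = 14·32 + 15 = 463.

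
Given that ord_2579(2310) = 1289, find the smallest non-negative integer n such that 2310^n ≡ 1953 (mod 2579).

152

Baby-step giant-step with m = ceil(sqrt(1289)) = 36.
Baby table (2310^j mod 2579 for j=0..35):
  0:1  1:2310  2:149  3:1183  4:1569  5:895  6:1671  7:1826
  8:1395  9:1279  10:1535  11:2304  12:1763  13:289  14:2208  15:1797
  16:1459  17:2116  18:755  19:646  20:1598  21:831  22:834  23:27
  24:474  25:1444  26:993  27:1099  28:954  29:1274  30:301  31:1559
  32:1006  33:181  34:312  35:1179
Giant step factor: 2310^(-36) ≡ 508 (mod 2579).
Scan 1953·508^i mod 2579 for i = 0, 1, …:
  i=0: 1953   i=1: 1788   i=2: 496   i=3: 1805
  i=4: 1395
Match at i=4, j=8: n = 4·36 + 8 = 152.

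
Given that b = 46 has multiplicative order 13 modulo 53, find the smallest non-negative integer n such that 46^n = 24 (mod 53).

7

Successive powers of 46 modulo 53:
  46^0=1  46^1=46  46^2=49  46^3=28  46^4=16  46^5=47
  46^6=42  46^7=24
So 46^7 ≡ 24 (mod 53), giving n = 7.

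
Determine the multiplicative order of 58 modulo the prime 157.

The order of 58 must divide p − 1 = 156 = 2^2 · 3 · 13.
Divisors: 1, 2, 3, 4, 6, 12, 13, 26, 39, 52, 78, 156.
Check each in increasing order: 58^1 ≡ 58;  58^2 ≡ 67;  58^3 ≡ 118;  58^4 ≡ 93;  58^6 ≡ 108;  58^12 ≡ 46;  58^13 ≡ 156;  58^26 ≡ 1.
Smallest exponent giving 1 is 26.

26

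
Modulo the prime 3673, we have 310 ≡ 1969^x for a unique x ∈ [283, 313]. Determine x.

Compute 1969^283 mod 3673 = 566, then multiply by 1969 repeatedly:
  1969^283=566  1969^284=1535  1969^285=3209  1969^286=961  1969^287=614
  1969^288=549  1969^289=1119  1969^290=3184  1969^291=3158  1969^292=3386
  1969^293=539  1969^294=3467  1969^295=2089  1969^296=3154  1969^297=2856
  1969^298=101  1969^299=527  1969^300=1877  1969^301=775  1969^302=1680
  1969^303=2220  1969^304=310
Found 310 at exponent 304.

304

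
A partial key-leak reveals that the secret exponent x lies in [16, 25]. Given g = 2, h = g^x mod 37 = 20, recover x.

Compute 2^16 mod 37 = 9, then multiply by 2 repeatedly:
  2^16=9  2^17=18  2^18=36  2^19=35  2^20=33
  2^21=29  2^22=21  2^23=5  2^24=10  2^25=20
Found 20 at exponent 25.

25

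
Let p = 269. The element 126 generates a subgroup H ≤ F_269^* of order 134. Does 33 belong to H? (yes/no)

33 ∈ ⟨126⟩ iff 33^134 ≡ 1 (mod 269), since |⟨126⟩| = 134.
33^134 mod 269 = 268.
Since 268 ≠ 1, 33 does not lie in the subgroup.

no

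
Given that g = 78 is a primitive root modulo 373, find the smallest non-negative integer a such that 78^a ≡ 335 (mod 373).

194

Baby-step giant-step with m = ceil(sqrt(372)) = 20.
Baby table (78^j mod 373 for j=0..19):
  0:1  1:78  2:116  3:96  4:28  5:319  6:264  7:77
  8:38  9:353  10:305  11:291  12:318  13:186  14:334  15:315
  16:325  17:359  18:27  19:241
Giant step factor: 78^(-20) ≡ 310 (mod 373).
Scan 335·310^i mod 373 for i = 0, 1, …:
  i=0: 335   i=1: 156   i=2: 243   i=3: 357
  i=4: 262   i=5: 279   i=6: 327   i=7: 287
  i=8: 196   i=9: 334
Match at i=9, j=14: a = 9·20 + 14 = 194.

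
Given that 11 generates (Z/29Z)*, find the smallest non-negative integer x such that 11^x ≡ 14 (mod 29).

Successive powers of 11 modulo 29:
  11^0=1  11^1=11  11^2=5  11^3=26  11^4=25  11^5=14
So 11^5 ≡ 14 (mod 29), giving x = 5.

5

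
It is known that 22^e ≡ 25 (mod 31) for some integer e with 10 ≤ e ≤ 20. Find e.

20

Compute 22^10 mod 31 = 5, then multiply by 22 repeatedly:
  22^10=5  22^11=17  22^12=2  22^13=13  22^14=7
  22^15=30  22^16=9  22^17=12  22^18=16  22^19=11
  22^20=25
Found 25 at exponent 20.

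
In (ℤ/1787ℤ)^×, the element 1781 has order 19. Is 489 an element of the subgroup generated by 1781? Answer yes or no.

⟨1781⟩ has order 19; its elements mod 1787 are {1, 36, 91, 109, 194, 350, 623, 984, 1133, 1159, 1241, 1244, 1296, 1471, 1474, 1489, 1571, 1623, 1781}.
489 is not in this set.

no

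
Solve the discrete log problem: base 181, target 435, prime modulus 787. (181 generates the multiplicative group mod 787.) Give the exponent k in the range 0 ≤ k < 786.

Baby-step giant-step with m = ceil(sqrt(786)) = 29.
Baby table (181^j mod 787 for j=0..28):
  0:1  1:181  2:494  3:483  4:66  5:141  6:337  7:398
  8:421  9:649  10:206  11:297  12:241  13:336  14:217  15:714
  16:166  17:140  18:156  19:691  20:725  21:583  22:65  23:747
  24:630  25:702  26:355  27:508  28:656
Giant step factor: 181^(-29) ≡ 187 (mod 787).
Scan 435·187^i mod 787 for i = 0, 1, …:
  i=0: 435   i=1: 284   i=2: 379   i=3: 43
  i=4: 171   i=5: 497   i=6: 73   i=7: 272
  i=8: 496   i=9: 673     …   i=19: 474
  i=20: 494
Match at i=20, j=2: k = 20·29 + 2 = 582.

582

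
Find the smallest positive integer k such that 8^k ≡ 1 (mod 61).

20

The order of 8 must divide p − 1 = 60 = 2^2 · 3 · 5.
Divisors: 1, 2, 3, 4, 5, 6, 10, 12, 15, 20, 30, 60.
Check each in increasing order: 8^1 ≡ 8;  8^2 ≡ 3;  8^3 ≡ 24;  8^4 ≡ 9;  8^5 ≡ 11;  8^6 ≡ 27;  8^10 ≡ 60;  8^12 ≡ 58;  8^15 ≡ 50;  8^20 ≡ 1.
Smallest exponent giving 1 is 20.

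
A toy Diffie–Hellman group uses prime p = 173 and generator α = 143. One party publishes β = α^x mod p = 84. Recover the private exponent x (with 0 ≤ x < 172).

Baby-step giant-step with m = ceil(sqrt(172)) = 14.
Baby table (143^j mod 173 for j=0..13):
  0:1  1:143  2:35  3:161  4:14  5:99  6:144  7:5
  8:23  9:2  10:113  11:70  12:149  13:28
Giant step factor: 143^(-14) ≡ 90 (mod 173).
Scan 84·90^i mod 173 for i = 0, 1, …:
  i=0: 84   i=1: 121   i=2: 164   i=3: 55
  i=4: 106   i=5: 25   i=6: 1
Match at i=6, j=0: x = 6·14 + 0 = 84.

84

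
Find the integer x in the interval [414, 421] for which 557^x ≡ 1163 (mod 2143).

414

Compute 557^414 mod 2143 = 1163, then multiply by 557 repeatedly:
  557^414=1163
Found 1163 at exponent 414.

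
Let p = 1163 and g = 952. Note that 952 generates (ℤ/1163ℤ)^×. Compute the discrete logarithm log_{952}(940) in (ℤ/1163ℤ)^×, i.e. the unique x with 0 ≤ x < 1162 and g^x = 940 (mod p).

1117

Baby-step giant-step with m = ceil(sqrt(1162)) = 35.
Baby table (952^j mod 1163 for j=0..34):
  0:1  1:952  2:327  3:783  4:1096  5:181  6:188  7:1037
  8:1000  9:666  10:197  11:301  12:454  13:735  14:757  15:767
  16:983  17:764  18:453  19:946  20:430  21:1147  22:1050  23:583
  24:265  25:1072  26:593  27:481  28:853  29:282  30:974  31:337
  32:999  33:877  34:1033
Giant step factor: 952^(-35) ≡ 263 (mod 1163).
Scan 940·263^i mod 1163 for i = 0, 1, …:
  i=0: 940   i=1: 664   i=2: 182   i=3: 183
  i=4: 446   i=5: 998   i=6: 799   i=7: 797
  i=8: 271   i=9: 330     …   i=30: 1127
  i=31: 999
Match at i=31, j=32: x = 31·35 + 32 = 1117.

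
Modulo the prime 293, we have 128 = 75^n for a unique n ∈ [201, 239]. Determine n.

Compute 75^201 mod 293 = 181, then multiply by 75 repeatedly:
  75^201=181  75^202=97  75^203=243  75^204=59  75^205=30
  75^206=199  75^207=275  75^208=115  75^209=128
Found 128 at exponent 209.

209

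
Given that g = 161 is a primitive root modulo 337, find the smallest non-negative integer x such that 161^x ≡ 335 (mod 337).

136

Baby-step giant-step with m = ceil(sqrt(336)) = 19.
Baby table (161^j mod 337 for j=0..18):
  0:1  1:161  2:309  3:210  4:110  5:186  6:290  7:184
  8:305  9:240  10:222  11:20  12:187  13:114  14:156  15:178
  16:13  17:71  18:310
Giant step factor: 161^(-19) ≡ 228 (mod 337).
Scan 335·228^i mod 337 for i = 0, 1, …:
  i=0: 335   i=1: 218   i=2: 165   i=3: 213
  i=4: 36   i=5: 120   i=6: 63   i=7: 210
Match at i=7, j=3: x = 7·19 + 3 = 136.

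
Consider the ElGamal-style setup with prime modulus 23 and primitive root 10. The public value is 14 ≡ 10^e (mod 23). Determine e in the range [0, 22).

Successive powers of 10 modulo 23:
  10^0=1  10^1=10  10^2=8  10^3=11  10^4=18  10^5=19
  10^6=6  10^7=14
So 10^7 ≡ 14 (mod 23), giving e = 7.

7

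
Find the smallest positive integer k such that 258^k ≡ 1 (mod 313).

312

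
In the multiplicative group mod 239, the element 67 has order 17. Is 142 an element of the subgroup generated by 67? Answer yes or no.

no

⟨67⟩ has order 17; its elements mod 239 are {1, 6, 22, 36, 40, 51, 67, 71, 75, 101, 128, 132, 163, 166, 187, 211, 216}.
142 is not in this set.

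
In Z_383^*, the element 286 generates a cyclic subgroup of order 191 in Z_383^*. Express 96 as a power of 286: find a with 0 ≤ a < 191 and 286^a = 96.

94

Baby-step giant-step with m = ceil(sqrt(191)) = 14.
Baby table (286^j mod 383 for j=0..13):
  0:1  1:286  2:217  3:16  4:363  5:25  6:256  7:63
  8:17  9:266  10:242  11:272  12:43  13:42
Giant step factor: 286^(-14) ≡ 124 (mod 383).
Scan 96·124^i mod 383 for i = 0, 1, …:
  i=0: 96   i=1: 31   i=2: 14   i=3: 204
  i=4: 18   i=5: 317   i=6: 242
Match at i=6, j=10: a = 6·14 + 10 = 94.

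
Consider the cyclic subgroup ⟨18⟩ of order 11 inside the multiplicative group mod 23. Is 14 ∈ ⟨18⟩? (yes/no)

no

14 ∈ ⟨18⟩ iff 14^11 ≡ 1 (mod 23), since |⟨18⟩| = 11.
14^11 mod 23 = 22.
Since 22 ≠ 1, 14 does not lie in the subgroup.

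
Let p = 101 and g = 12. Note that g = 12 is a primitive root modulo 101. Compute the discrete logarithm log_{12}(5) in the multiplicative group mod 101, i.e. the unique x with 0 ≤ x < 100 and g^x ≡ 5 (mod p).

Baby-step giant-step with m = ceil(sqrt(100)) = 10.
Baby table (12^j mod 101 for j=0..9):
  0:1  1:12  2:43  3:11  4:31  5:69  6:20  7:38
  8:52  9:18
Giant step factor: 12^(-10) ≡ 65 (mod 101).
Scan 5·65^i mod 101 for i = 0, 1, …:
  i=0: 5   i=1: 22   i=2: 16   i=3: 30
  i=4: 31
Match at i=4, j=4: x = 4·10 + 4 = 44.

44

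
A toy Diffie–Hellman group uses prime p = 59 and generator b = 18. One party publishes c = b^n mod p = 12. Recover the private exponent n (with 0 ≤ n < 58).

Baby-step giant-step with m = ceil(sqrt(58)) = 8.
Baby table (18^j mod 59 for j=0..7):
  0:1  1:18  2:29  3:50  4:15  5:34  6:22  7:42
Giant step factor: 18^(-8) ≡ 16 (mod 59).
Scan 12·16^i mod 59 for i = 0, 1, …:
  i=0: 12   i=1: 15
Match at i=1, j=4: n = 1·8 + 4 = 12.

12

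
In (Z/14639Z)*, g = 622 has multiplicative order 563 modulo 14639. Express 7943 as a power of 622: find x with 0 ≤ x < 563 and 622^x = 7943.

434

Baby-step giant-step with m = ceil(sqrt(563)) = 24.
Baby table (622^j mod 14639 for j=0..23):
  0:1  1:622  2:6270  3:5966  4:7185  5:4175  6:5747  7:2718
  8:7111  9:2064  10:10215  11:404  12:2425  13:533  14:9468  15:4218
  16:3215  17:8826  18:147  19:3600  20:14072  21:13301  22:2187  23:13526
Giant step factor: 622^(-24) ≡ 8433 (mod 14639).
Scan 7943·8433^i mod 14639 for i = 0, 1, …:
  i=0: 7943   i=1: 9894   i=2: 8441   i=3: 8135
  i=4: 4101   i=5: 6415   i=6: 6590   i=7: 3826
  i=8: 302   i=9: 14219     …   i=17: 5948
  i=18: 6270
Match at i=18, j=2: x = 18·24 + 2 = 434.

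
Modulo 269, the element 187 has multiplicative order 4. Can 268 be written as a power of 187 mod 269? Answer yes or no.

268 ∈ ⟨187⟩ iff 268^4 ≡ 1 (mod 269), since |⟨187⟩| = 4.
268^4 mod 269 = 1.
Since 1 = 1, 268 lies in the subgroup.

yes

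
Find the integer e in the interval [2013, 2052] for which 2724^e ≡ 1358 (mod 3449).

2049

Compute 2724^2013 mod 3449 = 1206, then multiply by 2724 repeatedly:
  2724^2013=1206  2724^2014=1696  2724^2015=1693  2724^2016=419  2724^2017=3186
  2724^2018=980  2724^2019=3443  2724^2020=901  2724^2021=2085  2724^2022=2486
  2724^2023=1477  2724^2024=1814  2724^2025=2368  2724^2026=802  2724^2027=1431
  2724^2028=674  2724^2029=1108  2724^2030=317  2724^2031=1258  2724^2032=1935
  2724^2033=868  2724^2034=1867  2724^2035=1882  2724^2036=1354  2724^2037=1315
  2724^2038=1998  2724^2039=30  2724^2040=2393  2724^2041=3371  2724^2042=1366
  2724^2043=2962  2724^2044=1277  2724^2045=1956  2724^2046=2888  2724^2047=3192
  2724^2048=79  2724^2049=1358
Found 1358 at exponent 2049.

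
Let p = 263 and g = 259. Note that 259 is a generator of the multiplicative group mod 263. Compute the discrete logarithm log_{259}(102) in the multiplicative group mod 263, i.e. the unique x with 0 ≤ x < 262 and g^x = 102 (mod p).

Baby-step giant-step with m = ceil(sqrt(262)) = 17.
Baby table (259^j mod 263 for j=0..16):
  0:1  1:259  2:16  3:199  4:256  5:28  6:151  7:185
  8:49  9:67  10:258  11:20  12:183  13:57  14:35  15:123
  16:34
Giant step factor: 259^(-17) ≡ 29 (mod 263).
Scan 102·29^i mod 263 for i = 0, 1, …:
  i=0: 102   i=1: 65   i=2: 44   i=3: 224
  i=4: 184   i=5: 76   i=6: 100   i=7: 7
  i=8: 203   i=9: 101     …   i=13: 110
  i=14: 34
Match at i=14, j=16: x = 14·17 + 16 = 254.

254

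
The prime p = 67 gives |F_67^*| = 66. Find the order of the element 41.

66

The order of 41 must divide p − 1 = 66 = 2 · 3 · 11.
Divisors: 1, 2, 3, 6, 11, 22, 33, 66.
Check each in increasing order: 41^1 ≡ 41;  41^2 ≡ 6;  41^3 ≡ 45;  41^6 ≡ 15;  41^11 ≡ 30;  41^22 ≡ 29;  41^33 ≡ 66;  41^66 ≡ 1.
Smallest exponent giving 1 is 66.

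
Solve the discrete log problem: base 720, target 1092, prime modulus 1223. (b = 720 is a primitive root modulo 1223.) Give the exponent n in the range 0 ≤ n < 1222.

Baby-step giant-step with m = ceil(sqrt(1222)) = 35.
Baby table (720^j mod 1223 for j=0..34):
  0:1  1:720  2:1071  3:630  4:1090  5:857  6:648  7:597
  8:567  9:981  10:649  11:94  12:415  13:388  14:516  15:951
  16:1063  17:985  18:1083  19:709  20:489  21:1079  22:275  23:1097
  24:1005  25:807  26:115  27:859  28:865  29:293  30:604  31:715
  32:1140  33:167  34:386
Giant step factor: 720^(-35) ≡ 634 (mod 1223).
Scan 1092·634^i mod 1223 for i = 0, 1, …:
  i=0: 1092   i=1: 110   i=2: 29   i=3: 41
  i=4: 311   i=5: 271   i=6: 594   i=7: 1135
  i=8: 466   i=9: 701     …   i=32: 774
  i=33: 293
Match at i=33, j=29: n = 33·35 + 29 = 1184.

1184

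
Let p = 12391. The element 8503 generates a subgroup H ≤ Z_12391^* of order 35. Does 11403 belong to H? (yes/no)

no

11403 ∈ ⟨8503⟩ iff 11403^35 ≡ 1 (mod 12391), since |⟨8503⟩| = 35.
11403^35 mod 12391 = 5188.
Since 5188 ≠ 1, 11403 does not lie in the subgroup.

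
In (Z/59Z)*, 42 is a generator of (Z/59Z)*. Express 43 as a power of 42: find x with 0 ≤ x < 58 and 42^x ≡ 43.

Baby-step giant-step with m = ceil(sqrt(58)) = 8.
Baby table (42^j mod 59 for j=0..7):
  0:1  1:42  2:53  3:43  4:36  5:37  6:20  7:14
Giant step factor: 42^(-8) ≡ 29 (mod 59).
Scan 43·29^i mod 59 for i = 0, 1, …:
  i=0: 43
Match at i=0, j=3: x = 0·8 + 3 = 3.

3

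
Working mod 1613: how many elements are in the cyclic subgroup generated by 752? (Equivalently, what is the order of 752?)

1612

The order of 752 must divide p − 1 = 1612 = 2^2 · 13 · 31.
Divisors: 1, 2, 4, 13, 26, 31, 52, 62, 124, 403, 806, 1612.
Check each in increasing order: 752^1 ≡ 752;  752^2 ≡ 954;  752^4 ≡ 384;  752^13 ≡ 172;  752^26 ≡ 550;  752^31 ≡ 1581;  752^52 ≡ 869;  752^62 ≡ 1024;  752^124 ≡ 126;  752^403 ≡ 1486;  752^806 ≡ 1612;  752^1612 ≡ 1.
Smallest exponent giving 1 is 1612.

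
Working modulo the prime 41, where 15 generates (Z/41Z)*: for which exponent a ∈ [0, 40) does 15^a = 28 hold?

23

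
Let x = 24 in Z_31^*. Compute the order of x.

The order of 24 must divide p − 1 = 30 = 2 · 3 · 5.
Divisors: 1, 2, 3, 5, 6, 10, 15, 30.
Check each in increasing order: 24^1 ≡ 24;  24^2 ≡ 18;  24^3 ≡ 29;  24^5 ≡ 26;  24^6 ≡ 4;  24^10 ≡ 25;  24^15 ≡ 30;  24^30 ≡ 1.
Smallest exponent giving 1 is 30.

30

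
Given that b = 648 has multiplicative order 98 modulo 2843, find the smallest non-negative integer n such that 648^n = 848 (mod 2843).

Baby-step giant-step with m = ceil(sqrt(98)) = 10.
Baby table (648^j mod 2843 for j=0..9):
  0:1  1:648  2:1983  3:2791  4:420  5:2075  6:2704  7:904
  8:134  9:1542
Giant step factor: 648^(-10) ≡ 1472 (mod 2843).
Scan 848·1472^i mod 2843 for i = 0, 1, …:
  i=0: 848   i=1: 179   i=2: 1932   i=3: 904
Match at i=3, j=7: n = 3·10 + 7 = 37.

37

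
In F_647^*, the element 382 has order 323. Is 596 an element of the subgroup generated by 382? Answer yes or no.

596 ∈ ⟨382⟩ iff 596^323 ≡ 1 (mod 647), since |⟨382⟩| = 323.
596^323 mod 647 = 646.
Since 646 ≠ 1, 596 does not lie in the subgroup.

no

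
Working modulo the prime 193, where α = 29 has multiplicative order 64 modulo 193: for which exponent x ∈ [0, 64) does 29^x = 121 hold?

42

Baby-step giant-step with m = ceil(sqrt(64)) = 8.
Baby table (29^j mod 193 for j=0..7):
  0:1  1:29  2:69  3:71  4:129  5:74  6:23  7:88
Giant step factor: 29^(-8) ≡ 9 (mod 193).
Scan 121·9^i mod 193 for i = 0, 1, …:
  i=0: 121   i=1: 124   i=2: 151   i=3: 8
  i=4: 72   i=5: 69
Match at i=5, j=2: x = 5·8 + 2 = 42.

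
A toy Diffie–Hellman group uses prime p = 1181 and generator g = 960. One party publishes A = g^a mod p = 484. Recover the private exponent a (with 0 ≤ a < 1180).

550

Baby-step giant-step with m = ceil(sqrt(1180)) = 35.
Baby table (960^j mod 1181 for j=0..34):
  0:1  1:960  2:420  3:479  4:431  5:410  6:327  7:955
  8:344  9:741  10:398  11:617  12:639  13:501  14:293  15:202
  16:236  17:989  18:1097  19:849  20:150  21:1099  22:407  23:990
  24:876  25:88  26:629  27:349  28:817  29:136  30:650  31:432
  32:189  33:747  34:253
Giant step factor: 960^(-35) ≡ 1149 (mod 1181).
Scan 484·1149^i mod 1181 for i = 0, 1, …:
  i=0: 484   i=1: 1046   i=2: 777   i=3: 1118
  i=4: 835   i=5: 443   i=6: 1177   i=7: 128
  i=8: 628   i=9: 1162     …   i=14: 883
  i=15: 88
Match at i=15, j=25: a = 15·35 + 25 = 550.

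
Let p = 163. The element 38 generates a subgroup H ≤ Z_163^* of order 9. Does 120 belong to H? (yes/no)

⟨38⟩ has order 9; its elements mod 163 are {1, 38, 40, 53, 58, 85, 104, 133, 140}.
120 is not in this set.

no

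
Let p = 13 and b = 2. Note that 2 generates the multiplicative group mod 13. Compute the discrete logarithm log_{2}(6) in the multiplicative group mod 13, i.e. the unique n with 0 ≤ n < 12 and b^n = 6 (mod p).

5

Successive powers of 2 modulo 13:
  2^0=1  2^1=2  2^2=4  2^3=8  2^4=3  2^5=6
So 2^5 ≡ 6 (mod 13), giving n = 5.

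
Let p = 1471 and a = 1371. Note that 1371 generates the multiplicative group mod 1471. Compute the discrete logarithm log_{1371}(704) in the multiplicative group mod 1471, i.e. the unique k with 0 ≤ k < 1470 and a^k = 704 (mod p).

104

Baby-step giant-step with m = ceil(sqrt(1470)) = 39.
Baby table (1371^j mod 1471 for j=0..38):
  0:1  1:1371  2:1174  3:280  4:1420  5:687  6:437  7:430
  8:1130  9:267  10:1249  11:135  12:1210  13:1093  14:1025  15:470
  16:72  17:155  18:681  19:1037  20:741  21:921  22:573  23:69
  24:455  25:101  26:197  27:894  28:331  29:733  30:250  31:7
  32:771  33:863  34:489  35:1114  36:396  37:117  38:68
Giant step factor: 1371^(-39) ≡ 872 (mod 1471).
Scan 704·872^i mod 1471 for i = 0, 1, …:
  i=0: 704   i=1: 481   i=2: 197
Match at i=2, j=26: k = 2·39 + 26 = 104.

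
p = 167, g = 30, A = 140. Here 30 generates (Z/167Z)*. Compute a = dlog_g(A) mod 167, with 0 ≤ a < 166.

15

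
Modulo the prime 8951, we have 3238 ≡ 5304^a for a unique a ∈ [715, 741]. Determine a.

731

Compute 5304^715 mod 8951 = 727, then multiply by 5304 repeatedly:
  5304^715=727  5304^716=7078  5304^717=1218  5304^718=6601  5304^719=4343
  5304^720=4349  5304^721=369  5304^722=5858  5304^723=1911  5304^724=3412
  5304^725=7277  5304^726=496  5304^727=8141  5304^728=240  5304^729=1918
  5304^730=4736  5304^731=3238
Found 3238 at exponent 731.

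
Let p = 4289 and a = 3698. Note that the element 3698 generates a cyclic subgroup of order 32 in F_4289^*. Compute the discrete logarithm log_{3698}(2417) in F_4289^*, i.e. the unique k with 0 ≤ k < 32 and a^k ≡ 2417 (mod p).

Successive powers of 3698 modulo 4289:
  3698^0=1  3698^1=3698  3698^2=1872  3698^3=210  3698^4=271  3698^5=2821
  3698^6=1210  3698^7=1153  3698^8=528  3698^9=1049  3698^10=1946  3698^11=3655
  3698^12=1551  3698^13=1205  3698^14=4108  3698^15=4035  3698^16=4288  3698^17=591
  3698^18=2417
So 3698^18 ≡ 2417 (mod 4289), giving k = 18.

18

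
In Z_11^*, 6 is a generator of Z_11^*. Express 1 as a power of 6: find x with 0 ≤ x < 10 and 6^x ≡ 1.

0

Successive powers of 6 modulo 11:
  6^0=1
So 6^0 ≡ 1 (mod 11), giving x = 0.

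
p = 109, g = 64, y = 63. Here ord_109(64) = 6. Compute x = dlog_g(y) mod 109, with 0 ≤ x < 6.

Successive powers of 64 modulo 109:
  64^0=1  64^1=64  64^2=63
So 64^2 ≡ 63 (mod 109), giving x = 2.

2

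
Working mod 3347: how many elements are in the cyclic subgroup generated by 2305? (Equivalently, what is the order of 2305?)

The order of 2305 must divide p − 1 = 3346 = 2 · 7 · 239.
Divisors: 1, 2, 7, 14, 239, 478, 1673, 3346.
Check each in increasing order: 2305^1 ≡ 2305;  2305^2 ≡ 1336;  2305^7 ≡ 2551;  2305^14 ≡ 1033;  2305^239 ≡ 3346;  2305^478 ≡ 1.
Smallest exponent giving 1 is 478.

478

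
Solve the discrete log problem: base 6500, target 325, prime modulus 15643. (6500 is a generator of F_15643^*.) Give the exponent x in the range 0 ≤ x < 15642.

Baby-step giant-step with m = ceil(sqrt(15642)) = 126.
Baby table (6500^j mod 15643 for j=0..125):
  0:1  1:6500  2:13900  3:11675  4:3307  5:2018  6:8166  7:2301
  8:1792  9:9608  10:5144  11:6909  12:13090  13:2723  14:7267  15:9283
  16:4449  17:10236  18:4321  19:7315  20:8423  21:14643  22:7488  23:6627
  24:10321  25:9316  26:15590  27:15289  28:14164  29:6945  30:12445  31:2547
  32:5206  33:3191  34:14525  35:6995  36:8942  37:9255  38:10165  39:12111
  40:5924  41:8577  42:14491  43:4997  44:5632  45:3380  46:7228  47:6071
  48:9854  49:8558  50:492  51:6828  52:2809  53:3119  54:172  55:7347
  56:13064  57:5796  58:5656  59:2950  60:12325  61:4697  62:11007  63:10061
  64:8760  65:15123  66:14531  67:14709  68:14127  69:1090  70:14364  71:8576
  72:7991  73:6740  74:9600  75:73  76:5210  77:13548  78:7553  79:6766
  80:6527  81:1684  82:11543  83:5672  84:13092  85:80  86:3781  87:1347
  88:11063  89:14272  90:5010  91:11917  92:12007  93:2573  94:2133  95:4802
  96:5215  97:14762  98:14481  99:2569  100:7419  101:11774  102:5444  103:1534
  104:6409  105:1191  106:13858  107:4606  108:13941  109:12244  110:10059  111:11403
  112:2966  113:6824  114:8095  115:10091  116:401  117:9762  118:4992  119:4418
  120:12095  121:11425  122:5179  123:15407  124:14657  125:4630
Giant step factor: 6500^(-126) ≡ 13141 (mod 15643).
Scan 325·13141^i mod 15643 for i = 0, 1, …:
  i=0: 325   i=1: 286   i=2: 4006   i=3: 4151
  i=4: 1150   i=5: 1012   i=6: 2142   i=7: 6265
  i=8: 14899   i=9: 15614     …   i=26: 113
  i=27: 14491
Match at i=27, j=42: x = 27·126 + 42 = 3444.

3444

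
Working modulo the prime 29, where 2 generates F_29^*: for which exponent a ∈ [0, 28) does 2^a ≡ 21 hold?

17

Successive powers of 2 modulo 29:
  2^0=1  2^1=2  2^2=4  2^3=8  2^4=16  2^5=3
  2^6=6  2^7=12  2^8=24  2^9=19  2^10=9  2^11=18
  2^12=7  2^13=14  2^14=28  2^15=27  2^16=25  2^17=21
So 2^17 ≡ 21 (mod 29), giving a = 17.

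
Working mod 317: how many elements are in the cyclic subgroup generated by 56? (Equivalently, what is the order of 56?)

The order of 56 must divide p − 1 = 316 = 2^2 · 79.
Divisors: 1, 2, 4, 79, 158, 316.
Check each in increasing order: 56^1 ≡ 56;  56^2 ≡ 283;  56^4 ≡ 205;  56^79 ≡ 203;  56^158 ≡ 316;  56^316 ≡ 1.
Smallest exponent giving 1 is 316.

316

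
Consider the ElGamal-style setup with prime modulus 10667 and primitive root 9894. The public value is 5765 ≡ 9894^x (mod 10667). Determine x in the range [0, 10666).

Baby-step giant-step with m = ceil(sqrt(10666)) = 104.
Baby table (9894^j mod 10667 for j=0..103):
  0:1  1:9894  2:177  3:1850  4:9995  5:7440  6:9060  7:4839
  8:3570  9:3143  10:2537  11:1627  12:1035  13:10637  14:1856  15:5357
  16:8502  17:9493  18:807  19:5542  20:4168  21:10237  22:1713  23:9226
  24:4525  25:951  26:900  27:8322  28:9962  29:948  30:3219  31:7791
  32:4412  33:2964  34:2233  35:1945  36:562  37:2921  38:3471  39:5001
  40:6348  41:10483  42:3561  43:10100  44:944  45:6311  46:7083  47:7679
  48:5652  49:4474  50:8373  51:2540  52:9975  53:1566  54:5520  55:10507
  56:6343  57:3681  58:2676  59:850  60:4304  61:1112  62:4451  63:4818
  64:9136  65:10093  66:6355  67:5072  68:4800  69:1716  70:6907  71:5056
  72:6501  73:9551  74:9308  75:5141  76:4798  77:3262  78:6553  79:1356
  80:7845  81:5338  82:1855  83:6130  84:8325  85:7643  86:1479  87:8769
  88:5775  89:5398  90:8810  91:6083  92:1988  93:9991  94:10532  95:8352
  96:8106  97:6258  98:5384  99:8965  100:3605  101:8089  102:8732  103:2375
Giant step factor: 9894^(-104) ≡ 10009 (mod 10667).
Scan 5765·10009^i mod 10667 for i = 0, 1, …:
  i=0: 5765   i=1: 4082   i=2: 2128   i=3: 7820
  i=4: 6601   i=5: 8678   i=6: 7388   i=7: 2848
  i=8: 3408   i=9: 8273     …   i=91: 9613
  i=92: 177
Match at i=92, j=2: x = 92·104 + 2 = 9570.

9570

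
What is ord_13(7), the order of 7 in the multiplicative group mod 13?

The order of 7 must divide p − 1 = 12 = 2^2 · 3.
Divisors: 1, 2, 3, 4, 6, 12.
Check each in increasing order: 7^1 ≡ 7;  7^2 ≡ 10;  7^3 ≡ 5;  7^4 ≡ 9;  7^6 ≡ 12;  7^12 ≡ 1.
Smallest exponent giving 1 is 12.

12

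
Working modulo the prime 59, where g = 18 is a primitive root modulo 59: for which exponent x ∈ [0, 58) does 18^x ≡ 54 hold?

Baby-step giant-step with m = ceil(sqrt(58)) = 8.
Baby table (18^j mod 59 for j=0..7):
  0:1  1:18  2:29  3:50  4:15  5:34  6:22  7:42
Giant step factor: 18^(-8) ≡ 16 (mod 59).
Scan 54·16^i mod 59 for i = 0, 1, …:
  i=0: 54   i=1: 38   i=2: 18
Match at i=2, j=1: x = 2·8 + 1 = 17.

17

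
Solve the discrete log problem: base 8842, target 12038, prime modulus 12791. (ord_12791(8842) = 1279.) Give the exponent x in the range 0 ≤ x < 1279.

1115

Baby-step giant-step with m = ceil(sqrt(1279)) = 36.
Baby table (8842^j mod 12791 for j=0..35):
  0:1  1:8842  2:2372  3:8775  4:11135  5:3343  6:11596  7:11967
  8:5062  9:2495  10:9106  11:8698  12:8224  13:12564  14:1053  15:11569
  16:3471  17:4973  18:8599  19:2654  20:7974  21:2116  22:9230  23:5080
  24:8159  25:638  26:365  27:3998  28:8783  29:5125  30:9528  31:5050
  32:11510  33:6224  34:5726  35:2514
Giant step factor: 8842^(-36) ≡ 1370 (mod 12791).
Scan 12038·1370^i mod 12791 for i = 0, 1, …:
  i=0: 12038   i=1: 4461   i=2: 10263   i=3: 3001
  i=4: 5459   i=5: 8886   i=6: 9579   i=7: 12455
  i=8: 156   i=9: 9064     …   i=29: 10328
  i=30: 2514
Match at i=30, j=35: x = 30·36 + 35 = 1115.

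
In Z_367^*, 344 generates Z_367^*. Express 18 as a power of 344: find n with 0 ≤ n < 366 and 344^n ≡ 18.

Baby-step giant-step with m = ceil(sqrt(366)) = 20.
Baby table (344^j mod 367 for j=0..19):
  0:1  1:344  2:162  3:311  4:187  5:103  6:200  7:171
  8:104  9:177  10:333  11:48  12:364  13:69  14:248  15:168
  16:173  17:58  18:134  19:221
Giant step factor: 344^(-20) ≡ 347 (mod 367).
Scan 18·347^i mod 367 for i = 0, 1, …:
  i=0: 18   i=1: 7   i=2: 227   i=3: 231
  i=4: 151   i=5: 283   i=6: 212   i=7: 164
  i=8: 23   i=9: 274     …   i=16: 9
  i=17: 187
Match at i=17, j=4: n = 17·20 + 4 = 344.

344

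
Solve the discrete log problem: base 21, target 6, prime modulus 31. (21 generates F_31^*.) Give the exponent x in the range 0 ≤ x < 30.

5

Successive powers of 21 modulo 31:
  21^0=1  21^1=21  21^2=7  21^3=23  21^4=18  21^5=6
So 21^5 ≡ 6 (mod 31), giving x = 5.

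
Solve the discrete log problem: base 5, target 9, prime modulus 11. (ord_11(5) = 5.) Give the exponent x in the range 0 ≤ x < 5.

4

Successive powers of 5 modulo 11:
  5^0=1  5^1=5  5^2=3  5^3=4  5^4=9
So 5^4 ≡ 9 (mod 11), giving x = 4.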